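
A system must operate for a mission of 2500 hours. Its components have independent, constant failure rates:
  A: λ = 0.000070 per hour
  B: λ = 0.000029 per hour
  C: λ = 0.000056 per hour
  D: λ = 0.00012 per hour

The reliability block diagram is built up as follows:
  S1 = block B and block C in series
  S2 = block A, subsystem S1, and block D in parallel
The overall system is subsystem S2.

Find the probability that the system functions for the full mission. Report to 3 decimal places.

0.992

R(A) = exp(−0.000070 × 2500) = 0.83946
R(B) = exp(−0.000029 × 2500) = 0.93007
R(C) = exp(−0.000056 × 2500) = 0.86936
R(D) = exp(−0.00012 × 2500) = 0.74082
Series (B and C): 0.93007 × 0.86936 = 0.80857
Parallel (A, [0.80857], and D): 1 − (1 − 0.83946)(1 − 0.80857)(1 − 0.74082) = 0.992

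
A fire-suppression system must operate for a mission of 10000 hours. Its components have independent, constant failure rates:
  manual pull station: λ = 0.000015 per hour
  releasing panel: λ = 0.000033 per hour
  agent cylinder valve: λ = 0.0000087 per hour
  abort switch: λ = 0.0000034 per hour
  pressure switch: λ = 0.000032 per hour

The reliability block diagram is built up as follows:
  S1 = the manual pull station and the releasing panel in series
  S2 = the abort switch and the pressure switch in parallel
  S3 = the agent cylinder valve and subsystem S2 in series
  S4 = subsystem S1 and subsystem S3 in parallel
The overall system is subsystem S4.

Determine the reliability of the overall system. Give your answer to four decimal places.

R(manual pull station) = exp(−0.000015 × 10000) = 0.860708
R(releasing panel) = exp(−0.000033 × 10000) = 0.718924
R(agent cylinder valve) = exp(−0.0000087 × 10000) = 0.916677
R(abort switch) = exp(−0.0000034 × 10000) = 0.966572
R(pressure switch) = exp(−0.000032 × 10000) = 0.726149
Series (manual pull station and releasing panel): 0.860708 × 0.718924 = 0.618784
Parallel (abort switch and pressure switch): 1 − (1 − 0.966572)(1 − 0.726149) = 0.990846
Series (agent cylinder valve and [0.990846]): 0.916677 × 0.990846 = 0.908286
Parallel ([0.618784] and [0.908286]): 1 − (1 − 0.618784)(1 − 0.908286) = 0.9650

0.9650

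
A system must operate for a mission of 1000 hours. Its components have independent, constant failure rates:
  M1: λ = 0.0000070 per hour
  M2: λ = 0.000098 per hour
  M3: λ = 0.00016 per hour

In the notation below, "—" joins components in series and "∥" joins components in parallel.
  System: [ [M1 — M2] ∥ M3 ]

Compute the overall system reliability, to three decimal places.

R(M1) = exp(−0.0000070 × 1000) = 0.99302
R(M2) = exp(−0.000098 × 1000) = 0.90665
R(M3) = exp(−0.00016 × 1000) = 0.85214
Series (M1 and M2): 0.99302 × 0.90665 = 0.90032
Parallel ([0.90032] and M3): 1 − (1 − 0.90032)(1 − 0.85214) = 0.985

0.985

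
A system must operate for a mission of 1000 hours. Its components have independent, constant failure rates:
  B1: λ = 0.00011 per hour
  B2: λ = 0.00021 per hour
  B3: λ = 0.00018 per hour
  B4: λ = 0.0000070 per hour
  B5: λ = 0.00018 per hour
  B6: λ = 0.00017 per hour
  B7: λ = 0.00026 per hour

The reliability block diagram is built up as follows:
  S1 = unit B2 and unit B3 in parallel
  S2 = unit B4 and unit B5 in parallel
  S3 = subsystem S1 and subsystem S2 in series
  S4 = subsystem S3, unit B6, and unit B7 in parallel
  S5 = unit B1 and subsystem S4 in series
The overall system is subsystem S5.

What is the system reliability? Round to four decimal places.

R(B1) = exp(−0.00011 × 1000) = 0.895834
R(B2) = exp(−0.00021 × 1000) = 0.810584
R(B3) = exp(−0.00018 × 1000) = 0.835270
R(B4) = exp(−0.0000070 × 1000) = 0.993024
R(B5) = exp(−0.00018 × 1000) = 0.835270
R(B6) = exp(−0.00017 × 1000) = 0.843665
R(B7) = exp(−0.00026 × 1000) = 0.771052
Parallel (B2 and B3): 1 − (1 − 0.810584)(1 − 0.835270) = 0.968798
Parallel (B4 and B5): 1 − (1 − 0.993024)(1 − 0.835270) = 0.998851
Series ([0.968798] and [0.998851]): 0.968798 × 0.998851 = 0.967685
Parallel ([0.967685], B6, and B7): 1 − (1 − 0.967685)(1 − 0.843665)(1 − 0.771052) = 0.998843
Series (B1 and [0.998843]): 0.895834 × 0.998843 = 0.8948

0.8948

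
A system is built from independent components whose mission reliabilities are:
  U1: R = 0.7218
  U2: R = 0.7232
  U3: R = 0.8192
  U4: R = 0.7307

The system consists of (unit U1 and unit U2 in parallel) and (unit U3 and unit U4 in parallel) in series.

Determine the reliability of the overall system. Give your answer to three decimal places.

0.878

Parallel (U1 and U2): 1 − (1 − 0.72180)(1 − 0.72320) = 0.92299
Parallel (U3 and U4): 1 − (1 − 0.81920)(1 − 0.73070) = 0.95131
Series ([0.92299] and [0.95131]): 0.92299 × 0.95131 = 0.878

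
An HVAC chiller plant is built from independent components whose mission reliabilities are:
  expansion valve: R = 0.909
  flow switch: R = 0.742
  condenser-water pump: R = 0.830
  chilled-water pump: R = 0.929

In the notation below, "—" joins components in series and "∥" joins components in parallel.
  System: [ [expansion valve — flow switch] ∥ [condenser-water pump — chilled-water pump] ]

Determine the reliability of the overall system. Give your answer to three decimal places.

Series (expansion valve and flow switch): 0.90900 × 0.74200 = 0.67448
Series (condenser-water pump and chilled-water pump): 0.83000 × 0.92900 = 0.77107
Parallel ([0.67448] and [0.77107]): 1 − (1 − 0.67448)(1 − 0.77107) = 0.925

0.925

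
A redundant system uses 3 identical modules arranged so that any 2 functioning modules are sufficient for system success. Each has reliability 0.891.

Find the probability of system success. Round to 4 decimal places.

0.9669

R = Σ_{i=2}^{3} C(3,i) p^i (1−p)^{3−i} with p = 0.891
C(3,2)·0.891^2·0.109^1 = 0.259599
C(3,3)·0.891^3·0.109^0 = 0.707348
Sum = 0.9669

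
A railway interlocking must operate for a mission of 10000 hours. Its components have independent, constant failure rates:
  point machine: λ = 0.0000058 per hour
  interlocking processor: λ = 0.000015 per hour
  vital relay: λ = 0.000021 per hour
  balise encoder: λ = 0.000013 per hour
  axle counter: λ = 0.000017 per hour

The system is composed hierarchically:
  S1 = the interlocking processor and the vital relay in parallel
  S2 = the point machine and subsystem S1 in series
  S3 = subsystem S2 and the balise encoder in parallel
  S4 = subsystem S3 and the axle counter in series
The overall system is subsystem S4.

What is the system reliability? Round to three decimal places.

0.835

R(point machine) = exp(−0.0000058 × 10000) = 0.94365
R(interlocking processor) = exp(−0.000015 × 10000) = 0.86071
R(vital relay) = exp(−0.000021 × 10000) = 0.81058
R(balise encoder) = exp(−0.000013 × 10000) = 0.87810
R(axle counter) = exp(−0.000017 × 10000) = 0.84366
Parallel (interlocking processor and vital relay): 1 − (1 − 0.86071)(1 − 0.81058) = 0.97362
Series (point machine and [0.97362]): 0.94365 × 0.97362 = 0.91876
Parallel ([0.91876] and balise encoder): 1 − (1 − 0.91876)(1 − 0.87810) = 0.99010
Series ([0.99010] and axle counter): 0.99010 × 0.84366 = 0.835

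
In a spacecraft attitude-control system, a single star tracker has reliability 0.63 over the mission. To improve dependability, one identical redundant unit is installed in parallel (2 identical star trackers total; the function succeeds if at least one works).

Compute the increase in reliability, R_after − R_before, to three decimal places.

R_before = 0.63
R_after = 1 − (1 − 0.63)^2 = 0.863
ΔR = 0.863 − 0.63 = 0.233

0.233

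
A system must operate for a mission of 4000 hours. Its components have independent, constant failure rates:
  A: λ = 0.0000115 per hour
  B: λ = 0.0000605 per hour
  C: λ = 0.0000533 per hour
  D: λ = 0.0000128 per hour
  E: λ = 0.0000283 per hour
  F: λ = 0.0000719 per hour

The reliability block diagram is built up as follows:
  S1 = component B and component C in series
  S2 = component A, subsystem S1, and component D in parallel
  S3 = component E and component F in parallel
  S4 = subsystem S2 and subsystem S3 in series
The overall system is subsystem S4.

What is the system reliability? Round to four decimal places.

R(A) = exp(−0.0000115 × 4000) = 0.955042
R(B) = exp(−0.0000605 × 4000) = 0.785056
R(C) = exp(−0.0000533 × 4000) = 0.807995
R(D) = exp(−0.0000128 × 4000) = 0.950089
R(E) = exp(−0.0000283 × 4000) = 0.892972
R(F) = exp(−0.0000719 × 4000) = 0.750062
Series (B and C): 0.785056 × 0.807995 = 0.634321
Parallel (A, [0.634321], and D): 1 − (1 − 0.955042)(1 − 0.634321)(1 − 0.950089) = 0.999179
Parallel (E and F): 1 − (1 − 0.892972)(1 − 0.750062) = 0.973250
Series ([0.999179] and [0.973250]): 0.999179 × 0.973250 = 0.9725

0.9725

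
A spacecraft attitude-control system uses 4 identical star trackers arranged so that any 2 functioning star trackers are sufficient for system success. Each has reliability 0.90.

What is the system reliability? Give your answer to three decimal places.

0.996

R = Σ_{i=2}^{4} C(4,i) p^i (1−p)^{4−i} with p = 0.90
C(4,2)·0.90^2·0.10^2 = 0.04860
C(4,3)·0.90^3·0.10^1 = 0.29160
C(4,4)·0.90^4·0.10^0 = 0.65610
Sum = 0.996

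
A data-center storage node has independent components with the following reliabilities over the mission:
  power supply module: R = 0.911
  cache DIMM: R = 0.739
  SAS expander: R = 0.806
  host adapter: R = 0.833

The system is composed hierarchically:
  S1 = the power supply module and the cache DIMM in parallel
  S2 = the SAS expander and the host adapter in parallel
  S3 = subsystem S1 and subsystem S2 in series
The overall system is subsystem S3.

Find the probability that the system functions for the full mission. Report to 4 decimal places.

0.9451

Parallel (power supply module and cache DIMM): 1 − (1 − 0.911000)(1 − 0.739000) = 0.976771
Parallel (SAS expander and host adapter): 1 − (1 − 0.806000)(1 − 0.833000) = 0.967602
Series ([0.976771] and [0.967602]): 0.976771 × 0.967602 = 0.9451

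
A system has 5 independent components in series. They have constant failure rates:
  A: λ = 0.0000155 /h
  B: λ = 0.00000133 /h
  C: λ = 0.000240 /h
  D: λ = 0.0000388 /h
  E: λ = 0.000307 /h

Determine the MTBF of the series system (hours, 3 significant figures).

Series of exponential components: λ_sys = Σ λ_i
λ_sys = 0.0000155 + 0.00000133 + 0.000240 + 0.0000388 + 0.000307 = 6.0263e-04 /h
MTBF = 1 / λ_sys = 1660 h

1660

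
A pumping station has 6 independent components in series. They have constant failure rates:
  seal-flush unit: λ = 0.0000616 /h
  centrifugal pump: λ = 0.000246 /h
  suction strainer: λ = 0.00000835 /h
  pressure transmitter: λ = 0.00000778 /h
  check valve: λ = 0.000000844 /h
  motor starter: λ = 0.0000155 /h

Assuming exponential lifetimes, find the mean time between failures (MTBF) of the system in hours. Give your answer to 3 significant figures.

2940

Series of exponential components: λ_sys = Σ λ_i
λ_sys = 0.0000616 + 0.000246 + 0.00000835 + 0.00000778 + 0.000000844 + 0.0000155 = 3.4007e-04 /h
MTBF = 1 / λ_sys = 2940 h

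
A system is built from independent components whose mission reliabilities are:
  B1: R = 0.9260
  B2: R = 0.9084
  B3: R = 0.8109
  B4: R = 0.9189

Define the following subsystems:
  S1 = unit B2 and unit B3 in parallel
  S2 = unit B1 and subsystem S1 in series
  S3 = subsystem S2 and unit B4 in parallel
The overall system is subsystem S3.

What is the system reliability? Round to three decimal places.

0.993

Parallel (B2 and B3): 1 − (1 − 0.90840)(1 − 0.81090) = 0.98268
Series (B1 and [0.98268]): 0.92600 × 0.98268 = 0.90996
Parallel ([0.90996] and B4): 1 − (1 − 0.90996)(1 − 0.91890) = 0.993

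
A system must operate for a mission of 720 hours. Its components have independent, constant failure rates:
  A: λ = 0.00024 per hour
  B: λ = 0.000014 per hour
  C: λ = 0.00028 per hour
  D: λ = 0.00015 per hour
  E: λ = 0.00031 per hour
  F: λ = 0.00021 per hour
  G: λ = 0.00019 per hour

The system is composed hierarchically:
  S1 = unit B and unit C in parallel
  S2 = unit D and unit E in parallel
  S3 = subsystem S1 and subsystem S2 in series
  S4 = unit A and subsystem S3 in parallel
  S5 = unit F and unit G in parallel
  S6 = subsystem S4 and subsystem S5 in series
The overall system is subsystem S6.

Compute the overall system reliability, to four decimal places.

R(A) = exp(−0.00024 × 720) = 0.841306
R(B) = exp(−0.000014 × 720) = 0.989971
R(C) = exp(−0.00028 × 720) = 0.817422
R(D) = exp(−0.00015 × 720) = 0.897628
R(E) = exp(−0.00031 × 720) = 0.799955
R(F) = exp(−0.00021 × 720) = 0.859676
R(G) = exp(−0.00019 × 720) = 0.872145
Parallel (B and C): 1 − (1 − 0.989971)(1 − 0.817422) = 0.998169
Parallel (D and E): 1 − (1 − 0.897628)(1 − 0.799955) = 0.979521
Series ([0.998169] and [0.979521]): 0.998169 × 0.979521 = 0.977727
Parallel (A and [0.977727]): 1 − (1 − 0.841306)(1 − 0.977727) = 0.996465
Parallel (F and G): 1 − (1 − 0.859676)(1 − 0.872145) = 0.982059
Series ([0.996465] and [0.982059]): 0.996465 × 0.982059 = 0.9786

0.9786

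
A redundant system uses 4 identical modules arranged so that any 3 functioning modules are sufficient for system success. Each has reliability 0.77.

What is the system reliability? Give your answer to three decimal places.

0.772

R = Σ_{i=3}^{4} C(4,i) p^i (1−p)^{4−i} with p = 0.77
C(4,3)·0.77^3·0.23^1 = 0.42001
C(4,4)·0.77^4·0.23^0 = 0.35153
Sum = 0.772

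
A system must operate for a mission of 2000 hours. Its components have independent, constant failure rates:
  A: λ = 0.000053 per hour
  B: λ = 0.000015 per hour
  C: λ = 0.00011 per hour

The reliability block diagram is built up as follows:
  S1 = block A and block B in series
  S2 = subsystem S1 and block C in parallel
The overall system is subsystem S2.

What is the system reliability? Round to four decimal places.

R(A) = exp(−0.000053 × 2000) = 0.899425
R(B) = exp(−0.000015 × 2000) = 0.970446
R(C) = exp(−0.00011 × 2000) = 0.802519
Series (A and B): 0.899425 × 0.970446 = 0.872843
Parallel ([0.872843] and C): 1 − (1 − 0.872843)(1 − 0.802519) = 0.9749

0.9749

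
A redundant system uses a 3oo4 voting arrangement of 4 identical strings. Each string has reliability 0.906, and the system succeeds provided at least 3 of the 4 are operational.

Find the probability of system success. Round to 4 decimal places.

R = Σ_{i=3}^{4} C(4,i) p^i (1−p)^{4−i} with p = 0.906
C(4,3)·0.906^3·0.094^1 = 0.279623
C(4,4)·0.906^4·0.094^0 = 0.673772
Sum = 0.9534

0.9534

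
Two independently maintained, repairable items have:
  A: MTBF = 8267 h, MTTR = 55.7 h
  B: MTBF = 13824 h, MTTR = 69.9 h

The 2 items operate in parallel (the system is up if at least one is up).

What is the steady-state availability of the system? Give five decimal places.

0.99997

A(A) = MTBF/(MTBF+MTTR) = 8267/(8267+55.7) = 0.993307
A(B) = MTBF/(MTBF+MTTR) = 13824/(13824+69.9) = 0.994969
Parallel availability: 1 − (1 − 0.993307)(1 − 0.994969) = 0.99997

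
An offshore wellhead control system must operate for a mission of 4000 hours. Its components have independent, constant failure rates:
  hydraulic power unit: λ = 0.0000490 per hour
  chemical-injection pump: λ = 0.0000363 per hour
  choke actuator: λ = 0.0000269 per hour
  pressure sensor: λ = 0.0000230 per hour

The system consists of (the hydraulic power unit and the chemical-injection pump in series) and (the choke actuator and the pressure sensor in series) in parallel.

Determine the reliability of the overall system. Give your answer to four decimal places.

0.9477

R(hydraulic power unit) = exp(−0.0000490 × 4000) = 0.822012
R(chemical-injection pump) = exp(−0.0000363 × 4000) = 0.864849
R(choke actuator) = exp(−0.0000269 × 4000) = 0.897987
R(pressure sensor) = exp(−0.0000230 × 4000) = 0.912105
Series (hydraulic power unit and chemical-injection pump): 0.822012 × 0.864849 = 0.710916
Series (choke actuator and pressure sensor): 0.897987 × 0.912105 = 0.819058
Parallel ([0.710916] and [0.819058]): 1 − (1 − 0.710916)(1 − 0.819058) = 0.9477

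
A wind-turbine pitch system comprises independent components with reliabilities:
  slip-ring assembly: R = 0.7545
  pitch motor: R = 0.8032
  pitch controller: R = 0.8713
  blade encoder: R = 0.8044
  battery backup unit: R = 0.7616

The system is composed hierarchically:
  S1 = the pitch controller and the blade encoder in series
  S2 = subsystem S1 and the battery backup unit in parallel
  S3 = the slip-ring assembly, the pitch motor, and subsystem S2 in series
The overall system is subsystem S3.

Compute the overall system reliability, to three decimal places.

Series (pitch controller and blade encoder): 0.87130 × 0.80440 = 0.70087
Parallel ([0.70087] and battery backup unit): 1 − (1 − 0.70087)(1 − 0.76160) = 0.92869
Series (slip-ring assembly, pitch motor, and [0.92869]): 0.75450 × 0.80320 × 0.92869 = 0.563

0.563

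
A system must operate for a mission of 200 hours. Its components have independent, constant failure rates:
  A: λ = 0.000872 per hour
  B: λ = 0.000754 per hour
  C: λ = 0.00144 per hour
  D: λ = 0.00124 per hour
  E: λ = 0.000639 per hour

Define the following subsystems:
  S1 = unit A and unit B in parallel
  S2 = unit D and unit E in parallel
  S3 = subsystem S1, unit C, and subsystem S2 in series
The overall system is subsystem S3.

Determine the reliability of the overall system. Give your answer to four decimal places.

R(A) = exp(−0.000872 × 200) = 0.839961
R(B) = exp(−0.000754 × 200) = 0.860020
R(C) = exp(−0.00144 × 200) = 0.749762
R(D) = exp(−0.00124 × 200) = 0.780360
R(E) = exp(−0.000639 × 200) = 0.880029
Parallel (A and B): 1 − (1 − 0.839961)(1 − 0.860020) = 0.977598
Parallel (D and E): 1 − (1 − 0.780360)(1 − 0.880029) = 0.973650
Series ([0.977598], C, and [0.973650]): 0.977598 × 0.749762 × 0.973650 = 0.7137

0.7137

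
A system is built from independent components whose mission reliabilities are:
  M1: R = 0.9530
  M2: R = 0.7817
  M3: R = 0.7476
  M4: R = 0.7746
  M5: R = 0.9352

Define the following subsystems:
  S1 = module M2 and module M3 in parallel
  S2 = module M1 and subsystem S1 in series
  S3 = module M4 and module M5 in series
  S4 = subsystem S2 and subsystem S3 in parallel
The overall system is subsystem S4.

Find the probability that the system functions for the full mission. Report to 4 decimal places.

0.9726

Parallel (M2 and M3): 1 − (1 − 0.781700)(1 − 0.747600) = 0.944901
Series (M1 and [0.944901]): 0.953000 × 0.944901 = 0.900491
Series (M4 and M5): 0.774600 × 0.935200 = 0.724406
Parallel ([0.900491] and [0.724406]): 1 − (1 − 0.900491)(1 − 0.724406) = 0.9726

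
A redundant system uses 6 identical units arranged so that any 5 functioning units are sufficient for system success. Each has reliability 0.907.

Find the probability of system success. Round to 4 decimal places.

0.8992

R = Σ_{i=5}^{6} C(6,i) p^i (1−p)^{6−i} with p = 0.907
C(6,5)·0.907^5·0.093^1 = 0.342508
C(6,6)·0.907^6·0.093^0 = 0.556729
Sum = 0.8992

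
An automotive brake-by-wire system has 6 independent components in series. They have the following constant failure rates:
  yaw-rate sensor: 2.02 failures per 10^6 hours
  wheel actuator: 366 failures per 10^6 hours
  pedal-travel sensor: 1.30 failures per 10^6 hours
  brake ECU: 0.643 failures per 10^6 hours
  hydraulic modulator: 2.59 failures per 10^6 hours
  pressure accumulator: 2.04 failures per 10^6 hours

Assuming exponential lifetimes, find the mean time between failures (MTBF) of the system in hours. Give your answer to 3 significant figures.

Series of exponential components: λ_sys = Σ λ_i
λ_sys = 0.00000202 + 0.000366 + 0.00000130 + 0.000000643 + 0.00000259 + 0.00000204 = 3.7459e-04 /h
MTBF = 1 / λ_sys = 2670 h

2670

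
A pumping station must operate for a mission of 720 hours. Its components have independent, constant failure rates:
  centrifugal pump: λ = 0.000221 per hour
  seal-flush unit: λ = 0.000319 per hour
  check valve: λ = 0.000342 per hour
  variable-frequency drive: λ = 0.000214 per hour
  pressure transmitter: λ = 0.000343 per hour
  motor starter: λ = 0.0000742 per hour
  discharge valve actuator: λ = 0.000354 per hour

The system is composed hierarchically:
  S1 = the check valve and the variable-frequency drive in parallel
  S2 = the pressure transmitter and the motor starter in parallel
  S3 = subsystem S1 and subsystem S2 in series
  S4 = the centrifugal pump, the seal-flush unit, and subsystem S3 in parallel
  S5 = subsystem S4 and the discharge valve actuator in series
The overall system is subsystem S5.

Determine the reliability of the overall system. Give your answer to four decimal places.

R(centrifugal pump) = exp(−0.000221 × 720) = 0.852894
R(seal-flush unit) = exp(−0.000319 × 720) = 0.794788
R(check valve) = exp(−0.000342 × 720) = 0.781735
R(variable-frequency drive) = exp(−0.000214 × 720) = 0.857203
R(pressure transmitter) = exp(−0.000343 × 720) = 0.781172
R(motor starter) = exp(−0.0000742 × 720) = 0.947978
R(discharge valve actuator) = exp(−0.000354 × 720) = 0.775009
Parallel (check valve and variable-frequency drive): 1 − (1 − 0.781735)(1 − 0.857203) = 0.968832
Parallel (pressure transmitter and motor starter): 1 − (1 − 0.781172)(1 − 0.947978) = 0.988616
Series ([0.968832] and [0.988616]): 0.968832 × 0.988616 = 0.957803
Parallel (centrifugal pump, seal-flush unit, and [0.957803]): 1 − (1 − 0.852894)(1 − 0.794788)(1 − 0.957803) = 0.998726
Series ([0.998726] and discharge valve actuator): 0.998726 × 0.775009 = 0.7740

0.7740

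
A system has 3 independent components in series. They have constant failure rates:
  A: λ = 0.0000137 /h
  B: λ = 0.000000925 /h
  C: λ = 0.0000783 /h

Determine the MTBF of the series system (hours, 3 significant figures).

10800

Series of exponential components: λ_sys = Σ λ_i
λ_sys = 0.0000137 + 0.000000925 + 0.0000783 = 9.2925e-05 /h
MTBF = 1 / λ_sys = 10800 h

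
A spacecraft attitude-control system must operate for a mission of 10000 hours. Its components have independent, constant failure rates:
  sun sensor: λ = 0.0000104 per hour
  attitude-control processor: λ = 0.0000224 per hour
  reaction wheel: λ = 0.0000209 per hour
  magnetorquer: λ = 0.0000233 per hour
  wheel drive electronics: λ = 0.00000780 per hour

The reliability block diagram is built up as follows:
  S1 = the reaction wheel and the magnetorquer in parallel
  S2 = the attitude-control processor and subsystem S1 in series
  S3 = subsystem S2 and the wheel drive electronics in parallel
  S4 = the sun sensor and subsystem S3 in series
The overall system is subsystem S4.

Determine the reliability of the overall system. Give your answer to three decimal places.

R(sun sensor) = exp(−0.0000104 × 10000) = 0.90123
R(attitude-control processor) = exp(−0.0000224 × 10000) = 0.79932
R(reaction wheel) = exp(−0.0000209 × 10000) = 0.81140
R(magnetorquer) = exp(−0.0000233 × 10000) = 0.79215
R(wheel drive electronics) = exp(−0.00000780 × 10000) = 0.92496
Parallel (reaction wheel and magnetorquer): 1 − (1 − 0.81140)(1 − 0.79215) = 0.96080
Series (attitude-control processor and [0.96080]): 0.79932 × 0.96080 = 0.76799
Parallel ([0.76799] and wheel drive electronics): 1 − (1 − 0.76799)(1 − 0.92496) = 0.98259
Series (sun sensor and [0.98259]): 0.90123 × 0.98259 = 0.886

0.886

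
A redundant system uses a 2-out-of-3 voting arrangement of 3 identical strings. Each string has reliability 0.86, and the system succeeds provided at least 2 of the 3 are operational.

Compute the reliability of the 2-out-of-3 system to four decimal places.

0.9467

R = Σ_{i=2}^{3} C(3,i) p^i (1−p)^{3−i} with p = 0.86
C(3,2)·0.86^2·0.14^1 = 0.310632
C(3,3)·0.86^3·0.14^0 = 0.636056
Sum = 0.9467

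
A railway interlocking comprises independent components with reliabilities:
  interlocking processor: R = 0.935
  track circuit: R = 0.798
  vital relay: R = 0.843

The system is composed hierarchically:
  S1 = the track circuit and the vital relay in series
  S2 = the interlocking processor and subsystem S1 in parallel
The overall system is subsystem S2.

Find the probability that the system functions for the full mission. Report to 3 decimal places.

0.979

Series (track circuit and vital relay): 0.79800 × 0.84300 = 0.67271
Parallel (interlocking processor and [0.67271]): 1 − (1 − 0.93500)(1 − 0.67271) = 0.979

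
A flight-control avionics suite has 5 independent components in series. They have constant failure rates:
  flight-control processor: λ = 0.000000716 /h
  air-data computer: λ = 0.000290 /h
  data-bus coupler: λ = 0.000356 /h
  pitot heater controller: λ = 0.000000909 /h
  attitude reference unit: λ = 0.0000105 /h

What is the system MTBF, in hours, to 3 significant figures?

Series of exponential components: λ_sys = Σ λ_i
λ_sys = 0.000000716 + 0.000290 + 0.000356 + 0.000000909 + 0.0000105 = 6.5812e-04 /h
MTBF = 1 / λ_sys = 1520 h

1520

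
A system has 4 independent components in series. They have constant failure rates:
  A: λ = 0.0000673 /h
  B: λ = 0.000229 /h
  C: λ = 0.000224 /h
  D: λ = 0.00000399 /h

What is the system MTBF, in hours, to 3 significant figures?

Series of exponential components: λ_sys = Σ λ_i
λ_sys = 0.0000673 + 0.000229 + 0.000224 + 0.00000399 = 5.2429e-04 /h
MTBF = 1 / λ_sys = 1910 h

1910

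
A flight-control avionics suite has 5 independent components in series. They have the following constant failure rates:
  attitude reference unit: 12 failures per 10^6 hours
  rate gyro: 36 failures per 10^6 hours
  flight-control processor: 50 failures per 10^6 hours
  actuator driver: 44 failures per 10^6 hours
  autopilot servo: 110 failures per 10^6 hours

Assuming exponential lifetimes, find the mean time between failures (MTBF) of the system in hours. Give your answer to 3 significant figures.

Series of exponential components: λ_sys = Σ λ_i
λ_sys = 0.000012 + 0.000036 + 0.000050 + 0.000044 + 0.00011 = 2.5200e-04 /h
MTBF = 1 / λ_sys = 3970 h

3970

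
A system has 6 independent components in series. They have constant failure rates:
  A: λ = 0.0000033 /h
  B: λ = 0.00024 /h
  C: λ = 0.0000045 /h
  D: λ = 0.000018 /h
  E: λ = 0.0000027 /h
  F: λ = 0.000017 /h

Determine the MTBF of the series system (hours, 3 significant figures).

3500

Series of exponential components: λ_sys = Σ λ_i
λ_sys = 0.0000033 + 0.00024 + 0.0000045 + 0.000018 + 0.0000027 + 0.000017 = 2.8550e-04 /h
MTBF = 1 / λ_sys = 3500 h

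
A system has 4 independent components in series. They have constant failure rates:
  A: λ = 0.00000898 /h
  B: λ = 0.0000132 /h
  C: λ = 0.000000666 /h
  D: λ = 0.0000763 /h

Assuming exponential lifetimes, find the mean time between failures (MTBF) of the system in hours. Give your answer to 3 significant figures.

10100

Series of exponential components: λ_sys = Σ λ_i
λ_sys = 0.00000898 + 0.0000132 + 0.000000666 + 0.0000763 = 9.9146e-05 /h
MTBF = 1 / λ_sys = 10100 h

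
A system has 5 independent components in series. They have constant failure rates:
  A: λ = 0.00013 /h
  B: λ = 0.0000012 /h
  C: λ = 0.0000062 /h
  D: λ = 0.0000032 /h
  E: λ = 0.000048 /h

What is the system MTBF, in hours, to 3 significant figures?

Series of exponential components: λ_sys = Σ λ_i
λ_sys = 0.00013 + 0.0000012 + 0.0000062 + 0.0000032 + 0.000048 = 1.8860e-04 /h
MTBF = 1 / λ_sys = 5300 h

5300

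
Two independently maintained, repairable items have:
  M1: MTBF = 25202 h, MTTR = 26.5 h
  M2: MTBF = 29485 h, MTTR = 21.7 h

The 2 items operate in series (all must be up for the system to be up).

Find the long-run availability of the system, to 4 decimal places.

0.9982

A(M1) = MTBF/(MTBF+MTTR) = 25202/(25202+26.5) = 0.998950
A(M2) = MTBF/(MTBF+MTTR) = 29485/(29485+21.7) = 0.999265
Series availability: 0.998950 × 0.999265 = 0.9982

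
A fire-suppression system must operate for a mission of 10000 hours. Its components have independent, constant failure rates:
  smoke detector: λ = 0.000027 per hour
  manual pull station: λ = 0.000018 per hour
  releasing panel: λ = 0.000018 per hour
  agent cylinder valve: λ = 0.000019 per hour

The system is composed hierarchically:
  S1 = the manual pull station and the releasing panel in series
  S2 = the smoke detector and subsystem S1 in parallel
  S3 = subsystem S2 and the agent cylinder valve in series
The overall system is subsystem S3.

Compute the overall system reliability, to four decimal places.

R(smoke detector) = exp(−0.000027 × 10000) = 0.763379
R(manual pull station) = exp(−0.000018 × 10000) = 0.835270
R(releasing panel) = exp(−0.000018 × 10000) = 0.835270
R(agent cylinder valve) = exp(−0.000019 × 10000) = 0.826959
Series (manual pull station and releasing panel): 0.835270 × 0.835270 = 0.697676
Parallel (smoke detector and [0.697676]): 1 − (1 − 0.763379)(1 − 0.697676) = 0.928464
Series ([0.928464] and agent cylinder valve): 0.928464 × 0.826959 = 0.7678

0.7678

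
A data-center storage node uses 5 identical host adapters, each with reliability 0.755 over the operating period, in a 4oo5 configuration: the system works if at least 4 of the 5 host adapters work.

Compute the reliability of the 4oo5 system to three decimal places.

0.643

R = Σ_{i=4}^{5} C(5,i) p^i (1−p)^{5−i} with p = 0.755
C(5,4)·0.755^4·0.245^1 = 0.39804
C(5,5)·0.755^5·0.245^0 = 0.24532
Sum = 0.643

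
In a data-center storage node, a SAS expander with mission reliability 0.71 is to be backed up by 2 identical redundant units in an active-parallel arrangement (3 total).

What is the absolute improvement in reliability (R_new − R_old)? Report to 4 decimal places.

R_before = 0.71
R_after = 1 − (1 − 0.71)^3 = 0.9756
ΔR = 0.9756 − 0.71 = 0.2656

0.2656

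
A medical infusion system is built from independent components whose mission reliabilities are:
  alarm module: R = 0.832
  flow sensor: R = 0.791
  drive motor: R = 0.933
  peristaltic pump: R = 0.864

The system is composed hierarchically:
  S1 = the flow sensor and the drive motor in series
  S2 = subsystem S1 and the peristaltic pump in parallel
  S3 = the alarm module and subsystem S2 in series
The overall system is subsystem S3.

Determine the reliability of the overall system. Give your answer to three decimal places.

0.802

Series (flow sensor and drive motor): 0.79100 × 0.93300 = 0.73800
Parallel ([0.73800] and peristaltic pump): 1 − (1 − 0.73800)(1 − 0.86400) = 0.96437
Series (alarm module and [0.96437]): 0.83200 × 0.96437 = 0.802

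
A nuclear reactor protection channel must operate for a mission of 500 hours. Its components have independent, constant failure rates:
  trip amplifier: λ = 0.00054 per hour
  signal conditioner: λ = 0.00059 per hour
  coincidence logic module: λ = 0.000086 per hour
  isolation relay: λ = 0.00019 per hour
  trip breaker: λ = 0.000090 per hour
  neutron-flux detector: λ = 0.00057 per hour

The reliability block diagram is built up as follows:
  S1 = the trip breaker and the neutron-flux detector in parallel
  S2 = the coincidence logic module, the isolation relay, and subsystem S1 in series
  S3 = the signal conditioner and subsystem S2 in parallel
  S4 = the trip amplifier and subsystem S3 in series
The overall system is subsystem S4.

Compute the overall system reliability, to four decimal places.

R(trip amplifier) = exp(−0.00054 × 500) = 0.763379
R(signal conditioner) = exp(−0.00059 × 500) = 0.744532
R(coincidence logic module) = exp(−0.000086 × 500) = 0.957911
R(isolation relay) = exp(−0.00019 × 500) = 0.909373
R(trip breaker) = exp(−0.000090 × 500) = 0.955997
R(neutron-flux detector) = exp(−0.00057 × 500) = 0.752014
Parallel (trip breaker and neutron-flux detector): 1 − (1 − 0.955997)(1 − 0.752014) = 0.989088
Series (coincidence logic module, isolation relay, and [0.989088]): 0.957911 × 0.909373 × 0.989088 = 0.861593
Parallel (signal conditioner and [0.861593]): 1 − (1 − 0.744532)(1 − 0.861593) = 0.964641
Series (trip amplifier and [0.964641]): 0.763379 × 0.964641 = 0.7364

0.7364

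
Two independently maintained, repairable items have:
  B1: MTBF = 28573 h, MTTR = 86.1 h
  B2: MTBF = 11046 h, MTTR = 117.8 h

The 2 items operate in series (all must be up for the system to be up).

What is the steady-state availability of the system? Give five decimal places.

A(B1) = MTBF/(MTBF+MTTR) = 28573/(28573+86.1) = 0.996996
A(B2) = MTBF/(MTBF+MTTR) = 11046/(11046+117.8) = 0.989448
Series availability: 0.996996 × 0.989448 = 0.98648

0.98648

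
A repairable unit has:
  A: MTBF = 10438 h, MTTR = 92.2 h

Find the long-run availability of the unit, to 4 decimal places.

0.9912

A(A) = MTBF/(MTBF+MTTR) = 10438/(10438+92.2) = 0.9912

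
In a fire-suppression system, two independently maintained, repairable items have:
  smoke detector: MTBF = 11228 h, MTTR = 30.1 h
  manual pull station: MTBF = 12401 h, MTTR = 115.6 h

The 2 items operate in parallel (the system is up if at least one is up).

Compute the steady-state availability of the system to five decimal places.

A(smoke detector) = MTBF/(MTBF+MTTR) = 11228/(11228+30.1) = 0.997326
A(manual pull station) = MTBF/(MTBF+MTTR) = 12401/(12401+115.6) = 0.990764
Parallel availability: 1 − (1 − 0.997326)(1 − 0.990764) = 0.99998

0.99998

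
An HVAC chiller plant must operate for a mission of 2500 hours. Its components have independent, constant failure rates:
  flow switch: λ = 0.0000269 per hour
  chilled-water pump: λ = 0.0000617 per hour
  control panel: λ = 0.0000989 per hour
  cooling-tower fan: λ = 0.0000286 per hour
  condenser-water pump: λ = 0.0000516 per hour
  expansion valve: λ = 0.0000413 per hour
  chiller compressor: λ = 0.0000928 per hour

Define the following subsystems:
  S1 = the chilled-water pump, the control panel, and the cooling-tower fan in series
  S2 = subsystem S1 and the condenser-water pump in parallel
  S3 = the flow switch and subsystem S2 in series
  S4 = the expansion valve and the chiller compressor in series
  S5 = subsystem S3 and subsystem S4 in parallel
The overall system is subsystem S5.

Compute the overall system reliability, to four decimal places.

0.9693

R(flow switch) = exp(−0.0000269 × 2500) = 0.934961
R(chilled-water pump) = exp(−0.0000617 × 2500) = 0.857058
R(control panel) = exp(−0.0000989 × 2500) = 0.780945
R(cooling-tower fan) = exp(−0.0000286 × 2500) = 0.930996
R(condenser-water pump) = exp(−0.0000516 × 2500) = 0.878974
R(expansion valve) = exp(−0.0000413 × 2500) = 0.901901
R(chiller compressor) = exp(−0.0000928 × 2500) = 0.792946
Series (chilled-water pump, control panel, and cooling-tower fan): 0.857058 × 0.780945 × 0.930996 = 0.623130
Parallel ([0.623130] and condenser-water pump): 1 − (1 − 0.623130)(1 − 0.878974) = 0.954389
Series (flow switch and [0.954389]): 0.934961 × 0.954389 = 0.892316
Series (expansion valve and chiller compressor): 0.901901 × 0.792946 = 0.715159
Parallel ([0.892316] and [0.715159]): 1 − (1 − 0.892316)(1 − 0.715159) = 0.9693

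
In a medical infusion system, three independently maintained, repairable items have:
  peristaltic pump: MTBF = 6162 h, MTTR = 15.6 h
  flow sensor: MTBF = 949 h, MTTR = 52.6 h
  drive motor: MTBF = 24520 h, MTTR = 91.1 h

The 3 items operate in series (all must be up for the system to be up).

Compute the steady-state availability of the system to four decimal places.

0.9416

A(peristaltic pump) = MTBF/(MTBF+MTTR) = 6162/(6162+15.6) = 0.997475
A(flow sensor) = MTBF/(MTBF+MTTR) = 949/(949+52.6) = 0.947484
A(drive motor) = MTBF/(MTBF+MTTR) = 24520/(24520+91.1) = 0.996298
Series availability: 0.997475 × 0.947484 × 0.996298 = 0.9416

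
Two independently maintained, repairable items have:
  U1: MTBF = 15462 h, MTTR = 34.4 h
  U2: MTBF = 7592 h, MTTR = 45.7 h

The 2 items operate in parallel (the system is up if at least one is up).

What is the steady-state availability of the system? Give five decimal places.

A(U1) = MTBF/(MTBF+MTTR) = 15462/(15462+34.4) = 0.997780
A(U2) = MTBF/(MTBF+MTTR) = 7592/(7592+45.7) = 0.994017
Parallel availability: 1 − (1 − 0.997780)(1 − 0.994017) = 0.99999

0.99999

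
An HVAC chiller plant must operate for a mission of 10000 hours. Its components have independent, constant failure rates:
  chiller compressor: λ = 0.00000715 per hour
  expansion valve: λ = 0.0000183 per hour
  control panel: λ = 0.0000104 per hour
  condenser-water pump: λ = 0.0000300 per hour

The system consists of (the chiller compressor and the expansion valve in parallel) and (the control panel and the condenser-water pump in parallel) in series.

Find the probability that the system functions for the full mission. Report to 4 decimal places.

0.9632

R(chiller compressor) = exp(−0.00000715 × 10000) = 0.930996
R(expansion valve) = exp(−0.0000183 × 10000) = 0.832768
R(control panel) = exp(−0.0000104 × 10000) = 0.901225
R(condenser-water pump) = exp(−0.0000300 × 10000) = 0.740818
Parallel (chiller compressor and expansion valve): 1 − (1 − 0.930996)(1 − 0.832768) = 0.988460
Parallel (control panel and condenser-water pump): 1 − (1 − 0.901225)(1 − 0.740818) = 0.974399
Series ([0.988460] and [0.974399]): 0.988460 × 0.974399 = 0.9632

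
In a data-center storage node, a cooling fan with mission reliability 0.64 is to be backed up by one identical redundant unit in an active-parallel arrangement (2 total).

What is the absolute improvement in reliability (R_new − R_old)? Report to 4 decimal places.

0.2304

R_before = 0.64
R_after = 1 − (1 − 0.64)^2 = 0.8704
ΔR = 0.8704 − 0.64 = 0.2304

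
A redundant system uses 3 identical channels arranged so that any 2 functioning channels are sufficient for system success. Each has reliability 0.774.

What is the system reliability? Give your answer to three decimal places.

R = Σ_{i=2}^{3} C(3,i) p^i (1−p)^{3−i} with p = 0.774
C(3,2)·0.774^2·0.226^1 = 0.40617
C(3,3)·0.774^3·0.226^0 = 0.46368
Sum = 0.870

0.870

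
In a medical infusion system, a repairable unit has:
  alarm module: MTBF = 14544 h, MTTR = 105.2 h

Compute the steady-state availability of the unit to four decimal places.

0.9928

A(alarm module) = MTBF/(MTBF+MTTR) = 14544/(14544+105.2) = 0.9928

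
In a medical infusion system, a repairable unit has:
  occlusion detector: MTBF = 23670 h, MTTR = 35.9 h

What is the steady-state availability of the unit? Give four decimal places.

0.9985

A(occlusion detector) = MTBF/(MTBF+MTTR) = 23670/(23670+35.9) = 0.9985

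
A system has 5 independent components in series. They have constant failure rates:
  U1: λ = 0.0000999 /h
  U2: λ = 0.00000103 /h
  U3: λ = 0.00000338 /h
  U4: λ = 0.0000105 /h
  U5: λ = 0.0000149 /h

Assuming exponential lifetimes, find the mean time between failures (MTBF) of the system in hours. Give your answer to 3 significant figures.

7710

Series of exponential components: λ_sys = Σ λ_i
λ_sys = 0.0000999 + 0.00000103 + 0.00000338 + 0.0000105 + 0.0000149 = 1.2971e-04 /h
MTBF = 1 / λ_sys = 7710 h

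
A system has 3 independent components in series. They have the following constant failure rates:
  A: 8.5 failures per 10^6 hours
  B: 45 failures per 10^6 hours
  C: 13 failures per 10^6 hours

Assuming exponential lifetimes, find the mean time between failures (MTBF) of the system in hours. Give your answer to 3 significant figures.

Series of exponential components: λ_sys = Σ λ_i
λ_sys = 0.0000085 + 0.000045 + 0.000013 = 6.6500e-05 /h
MTBF = 1 / λ_sys = 15000 h

15000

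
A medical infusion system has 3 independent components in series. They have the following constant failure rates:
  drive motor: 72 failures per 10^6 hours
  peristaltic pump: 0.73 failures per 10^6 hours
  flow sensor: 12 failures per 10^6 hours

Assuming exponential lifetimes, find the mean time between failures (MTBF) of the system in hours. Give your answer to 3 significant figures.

11800

Series of exponential components: λ_sys = Σ λ_i
λ_sys = 0.000072 + 0.00000073 + 0.000012 = 8.4730e-05 /h
MTBF = 1 / λ_sys = 11800 h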